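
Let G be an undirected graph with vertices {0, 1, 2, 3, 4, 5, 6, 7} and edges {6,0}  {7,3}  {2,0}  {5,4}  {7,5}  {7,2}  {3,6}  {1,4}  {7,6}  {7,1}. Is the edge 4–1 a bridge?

After removing 4–1, the path 4-5-7-1 still connects them, so the edge is not a bridge.

No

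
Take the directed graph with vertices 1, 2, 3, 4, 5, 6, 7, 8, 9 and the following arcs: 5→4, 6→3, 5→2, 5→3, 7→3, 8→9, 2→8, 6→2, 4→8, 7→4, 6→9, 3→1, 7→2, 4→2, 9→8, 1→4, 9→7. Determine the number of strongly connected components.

3

{1, 2, 3, 4, 7, 8, 9} are all mutually reachable — one SCC of size 7.
{5} is an SCC by itself.
{6} is an SCC by itself.
That gives 3 strongly connected components.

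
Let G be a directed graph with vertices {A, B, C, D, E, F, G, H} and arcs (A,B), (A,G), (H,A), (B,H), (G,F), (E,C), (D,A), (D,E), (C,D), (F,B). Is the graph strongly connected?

No

There is no directed path from A to C, so the graph is not strongly connected.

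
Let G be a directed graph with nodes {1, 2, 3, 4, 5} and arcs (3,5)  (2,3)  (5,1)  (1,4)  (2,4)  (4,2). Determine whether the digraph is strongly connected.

Yes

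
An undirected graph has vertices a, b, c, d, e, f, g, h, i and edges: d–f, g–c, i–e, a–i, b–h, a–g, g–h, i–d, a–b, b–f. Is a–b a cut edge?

No

After removing a–b, the path a-g-h-b still connects them, so the edge is not a bridge.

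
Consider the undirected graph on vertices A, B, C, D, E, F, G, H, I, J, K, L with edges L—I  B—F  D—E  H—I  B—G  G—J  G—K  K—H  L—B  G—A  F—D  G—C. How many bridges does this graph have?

6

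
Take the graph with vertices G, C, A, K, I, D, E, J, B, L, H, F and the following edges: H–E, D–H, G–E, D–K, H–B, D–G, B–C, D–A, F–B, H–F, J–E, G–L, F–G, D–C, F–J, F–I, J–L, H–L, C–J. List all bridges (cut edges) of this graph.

The edges on the cycle H-F-B-H are not bridges since each lies on that cycle.
But removing D–K disconnects D from K; removing I–F disconnects I from F; removing A–D disconnects A from D — these are bridges.

A-D, D-K, F-I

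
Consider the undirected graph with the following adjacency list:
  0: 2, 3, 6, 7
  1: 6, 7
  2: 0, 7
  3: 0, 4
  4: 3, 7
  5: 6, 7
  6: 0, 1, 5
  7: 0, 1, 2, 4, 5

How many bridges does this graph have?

0

The edges on the cycle 7-0-3-4-7 are not bridges since each lies on that cycle.
Every edge lies on some cycle, so there are no bridges.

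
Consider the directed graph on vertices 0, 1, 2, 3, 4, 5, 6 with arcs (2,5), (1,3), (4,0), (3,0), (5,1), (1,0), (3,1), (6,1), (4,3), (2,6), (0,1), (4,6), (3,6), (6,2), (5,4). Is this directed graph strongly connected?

From 5 we can reach every vertex (0, 1, 2, 3, 4, 5, 6), and every vertex can reach 5 (0, 1, 2, 3, 4, 5, 6). So the whole graph is one strongly connected component.

Yes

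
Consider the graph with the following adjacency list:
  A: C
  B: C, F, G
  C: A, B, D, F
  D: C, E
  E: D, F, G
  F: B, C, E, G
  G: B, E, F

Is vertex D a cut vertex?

No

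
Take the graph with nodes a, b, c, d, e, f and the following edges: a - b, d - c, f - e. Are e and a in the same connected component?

No

The component containing e is {e, f}, and a is not in it.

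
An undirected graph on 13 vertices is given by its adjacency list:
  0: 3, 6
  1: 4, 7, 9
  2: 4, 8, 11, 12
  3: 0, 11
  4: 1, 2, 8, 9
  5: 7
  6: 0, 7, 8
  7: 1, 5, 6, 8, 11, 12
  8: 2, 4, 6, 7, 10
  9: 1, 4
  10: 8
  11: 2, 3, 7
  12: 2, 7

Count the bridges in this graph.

The edges on the cycle 7-11-3-0-6-7 are not bridges since each lies on that cycle.
But removing 7-5 disconnects 7 from 5; removing 8-10 disconnects 8 from 10 — these are bridges.
That makes 2 bridges.

2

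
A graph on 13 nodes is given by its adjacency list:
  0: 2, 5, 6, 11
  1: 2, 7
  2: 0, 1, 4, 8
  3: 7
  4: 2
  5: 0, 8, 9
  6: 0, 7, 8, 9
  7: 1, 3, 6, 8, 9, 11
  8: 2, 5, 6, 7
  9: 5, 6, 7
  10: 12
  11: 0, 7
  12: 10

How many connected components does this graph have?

Starting from 10 we can reach 10, 12. That is one component of size 2.
Starting from 0 we can reach 0, 1, 2, 3, 4, 5, 6, 7, 8, 9, 11. That is one component of size 11.
Total: 2 components.

2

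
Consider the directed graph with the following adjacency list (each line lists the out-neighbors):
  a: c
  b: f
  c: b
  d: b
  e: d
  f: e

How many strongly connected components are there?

3

{b, d, e, f} are all mutually reachable — one SCC of size 4.
{a} is an SCC by itself.
{c} is an SCC by itself.
That gives 3 strongly connected components.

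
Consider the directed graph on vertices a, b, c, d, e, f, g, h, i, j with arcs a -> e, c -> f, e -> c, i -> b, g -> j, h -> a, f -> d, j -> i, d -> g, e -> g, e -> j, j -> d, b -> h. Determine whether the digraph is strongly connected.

Yes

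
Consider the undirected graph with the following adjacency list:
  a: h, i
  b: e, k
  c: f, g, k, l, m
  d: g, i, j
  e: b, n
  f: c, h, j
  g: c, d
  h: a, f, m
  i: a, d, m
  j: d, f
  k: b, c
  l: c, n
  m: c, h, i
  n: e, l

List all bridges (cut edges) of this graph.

The edges on the cycle m-i-a-h-m are not bridges since each lies on that cycle.
Every edge lies on some cycle, so there are no bridges.

none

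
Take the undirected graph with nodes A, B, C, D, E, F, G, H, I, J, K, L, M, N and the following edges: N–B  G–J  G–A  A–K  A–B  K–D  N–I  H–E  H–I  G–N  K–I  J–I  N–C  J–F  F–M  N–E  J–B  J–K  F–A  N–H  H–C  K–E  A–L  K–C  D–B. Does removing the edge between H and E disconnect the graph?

No

After removing H–E, the path H-N-E still connects them, so the edge is not a bridge.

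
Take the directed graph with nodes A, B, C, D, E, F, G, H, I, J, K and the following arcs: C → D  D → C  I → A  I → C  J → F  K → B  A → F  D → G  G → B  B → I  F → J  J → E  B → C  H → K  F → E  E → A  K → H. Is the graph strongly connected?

There is no directed path from A to K, so the graph is not strongly connected.

No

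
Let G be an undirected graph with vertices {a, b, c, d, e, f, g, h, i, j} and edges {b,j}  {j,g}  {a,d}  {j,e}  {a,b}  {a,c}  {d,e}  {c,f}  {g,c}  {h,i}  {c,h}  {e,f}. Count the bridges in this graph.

2

The edges on the cycle a-b-j-g-c-a are not bridges since each lies on that cycle.
But removing c-h disconnects c from h; removing i-h disconnects i from h — these are bridges.
That makes 2 bridges.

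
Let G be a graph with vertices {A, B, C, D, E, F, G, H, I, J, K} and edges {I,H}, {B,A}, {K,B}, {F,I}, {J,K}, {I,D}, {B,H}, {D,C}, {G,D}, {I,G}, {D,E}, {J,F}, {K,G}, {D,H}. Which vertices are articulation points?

Removing B increases the component count from 1 to 2, so B is a cut vertex.
Removing D increases the component count from 1 to 3, so D is a cut vertex.
By contrast removing E leaves 1 component; it is not a cut vertex. No other vertex is a cut vertex either.

B, D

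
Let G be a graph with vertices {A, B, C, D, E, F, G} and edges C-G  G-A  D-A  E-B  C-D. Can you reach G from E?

The component containing E is {B, E}, and G is not in it.

No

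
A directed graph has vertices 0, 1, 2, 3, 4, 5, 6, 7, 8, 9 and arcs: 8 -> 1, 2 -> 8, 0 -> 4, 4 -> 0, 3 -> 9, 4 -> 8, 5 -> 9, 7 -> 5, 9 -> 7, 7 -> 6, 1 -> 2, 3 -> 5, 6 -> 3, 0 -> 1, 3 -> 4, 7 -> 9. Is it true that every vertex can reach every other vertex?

There is no directed path from 2 to 6, so the graph is not strongly connected.

No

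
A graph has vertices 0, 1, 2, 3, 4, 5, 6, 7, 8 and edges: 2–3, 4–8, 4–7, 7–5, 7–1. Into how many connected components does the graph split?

4

6 is isolated — a component by itself.
0 is isolated — a component by itself.
Starting from 2 we can reach 2, 3. That is one component of size 2.
Starting from 1 we can reach 1, 4, 5, 7, 8. That is one component of size 5.
Total: 4 components.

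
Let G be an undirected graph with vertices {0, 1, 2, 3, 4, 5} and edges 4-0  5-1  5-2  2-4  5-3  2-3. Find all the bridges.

0-4, 1-5, 2-4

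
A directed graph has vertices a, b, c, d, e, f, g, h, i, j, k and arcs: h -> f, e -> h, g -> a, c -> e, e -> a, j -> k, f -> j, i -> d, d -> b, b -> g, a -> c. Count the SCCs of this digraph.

9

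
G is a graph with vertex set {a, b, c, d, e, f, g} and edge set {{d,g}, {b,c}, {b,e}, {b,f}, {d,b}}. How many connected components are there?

2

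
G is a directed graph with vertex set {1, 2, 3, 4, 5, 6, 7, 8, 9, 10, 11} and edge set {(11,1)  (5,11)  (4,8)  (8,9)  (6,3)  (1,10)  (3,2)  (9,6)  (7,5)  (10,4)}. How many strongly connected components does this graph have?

11

{6} is an SCC by itself.
{8} is an SCC by itself.
{2} is an SCC by itself.
{5} is an SCC by itself.
{7} is an SCC by itself.
(and 6 more singleton SCCs)
That gives 11 strongly connected components.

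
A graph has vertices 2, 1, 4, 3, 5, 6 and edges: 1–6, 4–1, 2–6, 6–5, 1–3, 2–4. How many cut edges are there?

2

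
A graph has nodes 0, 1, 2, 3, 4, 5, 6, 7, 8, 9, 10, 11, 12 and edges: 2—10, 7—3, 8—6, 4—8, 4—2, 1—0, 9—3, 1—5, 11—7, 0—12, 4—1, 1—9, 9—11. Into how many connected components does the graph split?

1

Starting from 0 we can reach 0, 1, 2, 3, 4, 5, 6, 7, 8, 9, 10, 11, 12. That is one component of size 13.
Total: 1 component.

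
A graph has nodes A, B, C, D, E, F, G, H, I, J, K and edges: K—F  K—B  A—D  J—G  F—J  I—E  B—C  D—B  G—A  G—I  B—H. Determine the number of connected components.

Starting from A we can reach A, B, C, D, E, F, G, H, I, J, K. That is one component of size 11.
Total: 1 component.

1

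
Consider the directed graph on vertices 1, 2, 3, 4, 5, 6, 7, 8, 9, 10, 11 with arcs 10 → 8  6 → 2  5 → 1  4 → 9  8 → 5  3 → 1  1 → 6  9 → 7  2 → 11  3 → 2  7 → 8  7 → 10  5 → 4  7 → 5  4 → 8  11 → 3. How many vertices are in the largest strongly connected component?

6

{4, 5, 7, 8, 9, 10} are all mutually reachable — one SCC of size 6.
{1, 2, 3, 6, 11} are all mutually reachable — one SCC of size 5.
The largest has 6 vertices.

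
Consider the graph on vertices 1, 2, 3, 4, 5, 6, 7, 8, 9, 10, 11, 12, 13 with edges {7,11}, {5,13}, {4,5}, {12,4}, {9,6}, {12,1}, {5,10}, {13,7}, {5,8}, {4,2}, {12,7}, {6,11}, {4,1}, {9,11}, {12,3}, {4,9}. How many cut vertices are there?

Removing 4 increases the component count from 1 to 2, so 4 is a cut vertex.
Removing 5 increases the component count from 1 to 3, so 5 is a cut vertex.
Removing 12 increases the component count from 1 to 2, so 12 is a cut vertex.
By contrast removing 13 leaves 1 component; it is not a cut vertex. No other vertex is a cut vertex either.

3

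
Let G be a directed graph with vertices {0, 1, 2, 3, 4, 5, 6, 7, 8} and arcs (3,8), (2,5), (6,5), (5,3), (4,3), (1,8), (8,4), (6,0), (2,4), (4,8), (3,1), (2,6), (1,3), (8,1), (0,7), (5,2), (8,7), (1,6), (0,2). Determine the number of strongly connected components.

{0, 1, 2, 3, 4, 5, 6, 8} are all mutually reachable — one SCC of size 8.
{7} is an SCC by itself.
That gives 2 strongly connected components.

2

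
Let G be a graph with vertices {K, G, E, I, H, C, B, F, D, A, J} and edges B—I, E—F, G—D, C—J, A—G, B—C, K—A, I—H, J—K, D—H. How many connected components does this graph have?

Starting from E we can reach E, F. That is one component of size 2.
Starting from A we can reach A, B, C, D, G, H, I, J, K. That is one component of size 9.
Total: 2 components.

2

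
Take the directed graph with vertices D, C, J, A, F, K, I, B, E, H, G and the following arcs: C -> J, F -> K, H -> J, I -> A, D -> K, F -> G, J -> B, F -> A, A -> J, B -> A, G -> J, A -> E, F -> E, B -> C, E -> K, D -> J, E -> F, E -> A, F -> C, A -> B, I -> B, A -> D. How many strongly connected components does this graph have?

{A, B, C, D, E, F, G, J} are all mutually reachable — one SCC of size 8.
{H} is an SCC by itself.
{K} is an SCC by itself.
{I} is an SCC by itself.
That gives 4 strongly connected components.

4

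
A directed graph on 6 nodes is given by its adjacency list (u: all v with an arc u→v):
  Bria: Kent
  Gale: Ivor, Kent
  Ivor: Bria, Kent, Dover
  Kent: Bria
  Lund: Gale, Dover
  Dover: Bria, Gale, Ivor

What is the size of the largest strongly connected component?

{Gale, Ivor, Dover} are all mutually reachable — one SCC of size 3.
{Bria, Kent} are all mutually reachable — one SCC of size 2.
{Lund} is an SCC by itself.
The largest has 3 vertices.

3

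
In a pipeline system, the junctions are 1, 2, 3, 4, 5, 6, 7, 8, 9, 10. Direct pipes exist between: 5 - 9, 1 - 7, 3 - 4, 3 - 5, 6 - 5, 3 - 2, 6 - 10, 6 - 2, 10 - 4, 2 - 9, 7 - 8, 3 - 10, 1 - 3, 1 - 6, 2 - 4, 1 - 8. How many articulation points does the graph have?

Removing 1 increases the component count from 1 to 2, so 1 is a cut vertex.
By contrast removing 3 leaves 1 component; it is not a cut vertex. No other vertex is a cut vertex either.

1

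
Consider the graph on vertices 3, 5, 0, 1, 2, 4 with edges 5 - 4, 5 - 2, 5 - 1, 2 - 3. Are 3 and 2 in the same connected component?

From 3 we can reach 1, 2, 3, 4, 5, which includes 2.

Yes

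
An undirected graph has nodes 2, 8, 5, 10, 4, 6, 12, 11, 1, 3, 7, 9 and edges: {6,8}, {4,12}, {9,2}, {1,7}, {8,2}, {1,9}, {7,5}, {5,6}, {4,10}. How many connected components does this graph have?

11 is isolated — a component by itself.
3 is isolated — a component by itself.
Starting from 4 we can reach 4, 10, 12. That is one component of size 3.
Starting from 1 we can reach 1, 2, 5, 6, 7, 8, 9. That is one component of size 7.
Total: 4 components.

4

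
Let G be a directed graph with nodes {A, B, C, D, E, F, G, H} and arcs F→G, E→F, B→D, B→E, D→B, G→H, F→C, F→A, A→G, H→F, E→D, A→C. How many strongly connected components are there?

{A, F, G, H} are all mutually reachable — one SCC of size 4.
{B, D, E} are all mutually reachable — one SCC of size 3.
{C} is an SCC by itself.
That gives 3 strongly connected components.

3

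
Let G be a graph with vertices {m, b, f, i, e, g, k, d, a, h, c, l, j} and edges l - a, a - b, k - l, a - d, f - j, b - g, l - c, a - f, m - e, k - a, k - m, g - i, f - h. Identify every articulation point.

a, b, f, g, k, l, m

Removing a increases the component count from 1 to 4, so a is a cut vertex.
Removing b increases the component count from 1 to 2, so b is a cut vertex.
Removing f increases the component count from 1 to 3, so f is a cut vertex.
Likewise g, k, l, m are cut vertices.
By contrast removing h leaves 1 component; it is not a cut vertex. No other vertex is a cut vertex either.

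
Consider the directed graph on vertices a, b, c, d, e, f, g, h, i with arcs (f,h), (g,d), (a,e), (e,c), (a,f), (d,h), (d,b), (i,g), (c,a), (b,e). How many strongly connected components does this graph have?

{a, c, e} are all mutually reachable — one SCC of size 3.
{b} is an SCC by itself.
{g} is an SCC by itself.
{i} is an SCC by itself.
{f} is an SCC by itself.
(and 2 more singleton SCCs)
That gives 7 strongly connected components.

7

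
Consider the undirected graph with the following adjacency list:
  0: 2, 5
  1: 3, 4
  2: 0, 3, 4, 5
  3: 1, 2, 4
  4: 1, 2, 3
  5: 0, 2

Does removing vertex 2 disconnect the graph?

Yes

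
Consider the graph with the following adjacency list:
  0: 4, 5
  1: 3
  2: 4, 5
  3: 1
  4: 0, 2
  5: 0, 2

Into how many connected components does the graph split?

Starting from 1 we can reach 1, 3. That is one component of size 2.
Starting from 0 we can reach 0, 2, 4, 5. That is one component of size 4.
Total: 2 components.

2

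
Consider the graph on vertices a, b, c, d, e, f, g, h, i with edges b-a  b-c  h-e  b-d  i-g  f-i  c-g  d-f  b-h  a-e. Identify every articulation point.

Removing b increases the component count from 1 to 2, so b is a cut vertex.
By contrast removing g leaves 1 component; it is not a cut vertex. No other vertex is a cut vertex either.

b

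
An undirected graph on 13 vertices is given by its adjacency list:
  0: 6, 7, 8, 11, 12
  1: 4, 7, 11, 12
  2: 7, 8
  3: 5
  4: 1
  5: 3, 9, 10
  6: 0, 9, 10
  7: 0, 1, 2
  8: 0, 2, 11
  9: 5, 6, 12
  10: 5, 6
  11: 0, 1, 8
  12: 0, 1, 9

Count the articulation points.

2

Removing 1 increases the component count from 1 to 2, so 1 is a cut vertex.
Removing 5 increases the component count from 1 to 2, so 5 is a cut vertex.
By contrast removing 6 leaves 1 component; it is not a cut vertex. No other vertex is a cut vertex either.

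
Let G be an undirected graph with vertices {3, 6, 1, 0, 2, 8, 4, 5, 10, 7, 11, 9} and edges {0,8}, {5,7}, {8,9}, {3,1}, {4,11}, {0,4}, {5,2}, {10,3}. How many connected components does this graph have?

6 is isolated — a component by itself.
Starting from 1 we can reach 1, 3, 10. That is one component of size 3.
Starting from 2 we can reach 2, 5, 7. That is one component of size 3.
Starting from 0 we can reach 0, 4, 8, 9, 11. That is one component of size 5.
Total: 4 components.

4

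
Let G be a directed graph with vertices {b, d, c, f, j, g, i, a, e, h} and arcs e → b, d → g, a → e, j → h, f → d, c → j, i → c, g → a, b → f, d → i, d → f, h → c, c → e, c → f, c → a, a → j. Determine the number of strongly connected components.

{a, b, c, d, e, f, g, h, i, j} are all mutually reachable — one SCC of size 10.
That gives 1 strongly connected component.

1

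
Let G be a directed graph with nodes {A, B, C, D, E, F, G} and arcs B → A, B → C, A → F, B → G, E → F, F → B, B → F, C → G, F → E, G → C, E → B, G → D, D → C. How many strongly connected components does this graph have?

2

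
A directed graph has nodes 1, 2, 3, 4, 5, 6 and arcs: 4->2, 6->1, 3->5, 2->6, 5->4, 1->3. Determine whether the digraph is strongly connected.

From 2 we can reach every vertex (1, 2, 3, 4, 5, 6), and every vertex can reach 2 (1, 2, 3, 4, 5, 6). So the whole graph is one strongly connected component.

Yes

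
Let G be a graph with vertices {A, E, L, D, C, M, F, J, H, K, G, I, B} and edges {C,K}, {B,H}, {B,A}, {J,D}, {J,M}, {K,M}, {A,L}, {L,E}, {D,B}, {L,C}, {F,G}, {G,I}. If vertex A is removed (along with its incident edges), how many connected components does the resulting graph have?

With A gone, the remaining components are: {F, G, I}; {B, C, D, E, H, J, K, L, M}.
That is 2 components.

2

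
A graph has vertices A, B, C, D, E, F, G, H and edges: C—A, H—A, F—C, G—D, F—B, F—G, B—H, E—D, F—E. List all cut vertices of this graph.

Removing F increases the component count from 1 to 2, so F is a cut vertex.
By contrast removing D leaves 1 component; it is not a cut vertex. No other vertex is a cut vertex either.

F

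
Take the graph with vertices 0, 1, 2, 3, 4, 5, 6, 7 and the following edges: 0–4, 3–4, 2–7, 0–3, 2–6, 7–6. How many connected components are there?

5 is isolated — a component by itself.
1 is isolated — a component by itself.
Starting from 0 we can reach 0, 3, 4. That is one component of size 3.
Starting from 2 we can reach 2, 6, 7. That is one component of size 3.
Total: 4 components.

4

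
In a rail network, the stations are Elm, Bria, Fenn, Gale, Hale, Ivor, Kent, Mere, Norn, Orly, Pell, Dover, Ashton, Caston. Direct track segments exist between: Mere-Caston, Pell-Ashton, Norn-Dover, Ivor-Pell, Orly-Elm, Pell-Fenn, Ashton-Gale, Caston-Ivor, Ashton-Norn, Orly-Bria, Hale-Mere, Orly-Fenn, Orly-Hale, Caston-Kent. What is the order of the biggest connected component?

14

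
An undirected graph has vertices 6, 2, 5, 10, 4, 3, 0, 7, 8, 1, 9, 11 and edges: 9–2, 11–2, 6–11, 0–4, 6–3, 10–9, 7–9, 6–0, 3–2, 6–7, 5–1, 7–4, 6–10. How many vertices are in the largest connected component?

8 is isolated — a component by itself.
Starting from 1 we can reach 1, 5. That is one component of size 2.
Starting from 0 we can reach 0, 2, 3, 4, 6, 7, 9, 10, 11. That is one component of size 9.
The largest has 9 vertices.

9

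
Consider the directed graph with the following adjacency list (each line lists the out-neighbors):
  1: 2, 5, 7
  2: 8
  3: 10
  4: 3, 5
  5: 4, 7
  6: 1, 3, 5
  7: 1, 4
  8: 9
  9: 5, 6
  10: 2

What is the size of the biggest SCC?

{1, 2, 3, 4, 5, 6, 7, 8, 9, 10} are all mutually reachable — one SCC of size 10.
The largest has 10 vertices.

10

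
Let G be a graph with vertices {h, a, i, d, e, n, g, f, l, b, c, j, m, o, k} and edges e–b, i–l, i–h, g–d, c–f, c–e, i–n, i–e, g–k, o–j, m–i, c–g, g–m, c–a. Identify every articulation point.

c, e, g, i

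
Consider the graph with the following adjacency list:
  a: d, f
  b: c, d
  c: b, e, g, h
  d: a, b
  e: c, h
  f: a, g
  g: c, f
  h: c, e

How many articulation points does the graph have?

1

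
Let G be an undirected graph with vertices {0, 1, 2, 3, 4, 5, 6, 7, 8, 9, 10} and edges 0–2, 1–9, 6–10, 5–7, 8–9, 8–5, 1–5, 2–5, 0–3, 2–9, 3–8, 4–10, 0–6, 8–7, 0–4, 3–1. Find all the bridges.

The edges on the cycle 0-4-10-6-0 are not bridges since each lies on that cycle.
Every edge lies on some cycle, so there are no bridges.

none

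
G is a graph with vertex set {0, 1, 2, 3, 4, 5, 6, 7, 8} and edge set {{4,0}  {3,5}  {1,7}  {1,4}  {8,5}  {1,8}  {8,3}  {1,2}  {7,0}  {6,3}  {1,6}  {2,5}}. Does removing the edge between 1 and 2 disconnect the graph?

After removing 1-2, the path 1-8-5-2 still connects them, so the edge is not a bridge.

No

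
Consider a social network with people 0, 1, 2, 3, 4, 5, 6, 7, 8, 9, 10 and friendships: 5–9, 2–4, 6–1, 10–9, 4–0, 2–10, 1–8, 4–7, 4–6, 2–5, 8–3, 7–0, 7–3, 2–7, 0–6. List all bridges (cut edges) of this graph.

none

The edges on the cycle 2-5-9-10-2 are not bridges since each lies on that cycle.
Every edge lies on some cycle, so there are no bridges.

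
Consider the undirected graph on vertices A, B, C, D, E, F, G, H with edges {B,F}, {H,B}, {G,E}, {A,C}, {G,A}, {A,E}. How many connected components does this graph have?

3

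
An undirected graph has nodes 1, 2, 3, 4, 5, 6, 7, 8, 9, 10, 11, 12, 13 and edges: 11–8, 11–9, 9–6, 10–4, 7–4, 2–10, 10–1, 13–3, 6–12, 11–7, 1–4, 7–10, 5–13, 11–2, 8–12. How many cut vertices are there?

2

Removing 11 increases the component count from 2 to 3, so 11 is a cut vertex.
Removing 13 increases the component count from 2 to 3, so 13 is a cut vertex.
By contrast removing 1 leaves 2 components; it is not a cut vertex. No other vertex is a cut vertex either.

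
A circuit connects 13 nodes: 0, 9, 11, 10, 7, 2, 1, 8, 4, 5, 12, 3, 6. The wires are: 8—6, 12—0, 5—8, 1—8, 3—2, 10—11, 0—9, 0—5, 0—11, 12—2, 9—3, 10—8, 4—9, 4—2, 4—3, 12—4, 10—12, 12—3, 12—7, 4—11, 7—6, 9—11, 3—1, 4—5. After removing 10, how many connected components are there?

With 10 gone, the remaining components are: {0, 1, 2, 3, 4, 5, 6, 7, 8, 9, 11, 12}.
That is 1 component.

1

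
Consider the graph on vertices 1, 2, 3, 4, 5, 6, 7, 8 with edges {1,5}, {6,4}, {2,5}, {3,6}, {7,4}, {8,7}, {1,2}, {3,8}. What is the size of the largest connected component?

Starting from 1 we can reach 1, 2, 5. That is one component of size 3.
Starting from 3 we can reach 3, 4, 6, 7, 8. That is one component of size 5.
The largest has 5 vertices.

5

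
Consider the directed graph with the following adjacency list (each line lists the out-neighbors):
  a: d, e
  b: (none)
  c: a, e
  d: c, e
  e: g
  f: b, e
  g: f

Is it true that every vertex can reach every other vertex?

There is no directed path from b to c, so the graph is not strongly connected.

No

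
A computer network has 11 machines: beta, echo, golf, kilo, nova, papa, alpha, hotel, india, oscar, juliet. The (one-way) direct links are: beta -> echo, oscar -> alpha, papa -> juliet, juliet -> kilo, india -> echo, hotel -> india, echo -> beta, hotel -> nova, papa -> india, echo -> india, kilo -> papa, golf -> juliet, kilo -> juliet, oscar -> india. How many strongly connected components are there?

7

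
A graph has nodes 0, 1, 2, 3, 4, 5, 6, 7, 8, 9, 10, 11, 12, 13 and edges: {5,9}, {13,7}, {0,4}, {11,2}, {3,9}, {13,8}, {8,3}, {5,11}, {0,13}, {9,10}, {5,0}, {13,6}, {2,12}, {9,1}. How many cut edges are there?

The edges on the cycle 5-0-13-8-3-9-5 are not bridges since each lies on that cycle.
But removing 1 - 9 disconnects 1 from 9; removing 13 - 6 disconnects 13 from 6; removing 13 - 7 disconnects 13 from 7; removing 2 - 11 disconnects 2 from 11 — these are bridges.
In total 8 edges are bridges.

8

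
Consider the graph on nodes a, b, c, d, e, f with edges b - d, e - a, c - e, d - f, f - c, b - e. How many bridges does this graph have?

The edges on the cycle b-d-f-c-e-b are not bridges since each lies on that cycle.
But removing e - a disconnects e from a — this is a bridge.

1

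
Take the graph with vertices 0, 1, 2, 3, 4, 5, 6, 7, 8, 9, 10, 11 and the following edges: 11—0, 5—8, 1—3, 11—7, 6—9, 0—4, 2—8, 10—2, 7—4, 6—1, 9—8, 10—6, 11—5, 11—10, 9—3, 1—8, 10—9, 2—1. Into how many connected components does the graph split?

1

Starting from 0 we can reach 0, 1, 2, 3, 4, 5, 6, 7, 8, 9, 10, 11. That is one component of size 12.
Total: 1 component.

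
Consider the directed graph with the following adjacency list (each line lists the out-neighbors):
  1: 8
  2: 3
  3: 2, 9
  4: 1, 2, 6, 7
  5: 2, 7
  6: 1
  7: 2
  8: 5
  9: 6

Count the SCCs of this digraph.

2

{1, 2, 3, 5, 6, 7, 8, 9} are all mutually reachable — one SCC of size 8.
{4} is an SCC by itself.
That gives 2 strongly connected components.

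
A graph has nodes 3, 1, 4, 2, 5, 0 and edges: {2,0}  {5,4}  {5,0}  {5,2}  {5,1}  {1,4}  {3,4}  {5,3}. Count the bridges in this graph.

The edges on the cycle 5-2-0-5 are not bridges since each lies on that cycle.
Every edge lies on some cycle, so there are no bridges.

0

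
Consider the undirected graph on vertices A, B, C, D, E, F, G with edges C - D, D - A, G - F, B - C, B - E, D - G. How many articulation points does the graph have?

4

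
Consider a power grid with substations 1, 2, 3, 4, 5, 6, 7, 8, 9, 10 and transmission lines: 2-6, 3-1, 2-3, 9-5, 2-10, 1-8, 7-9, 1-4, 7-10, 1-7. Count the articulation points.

Removing 1 increases the component count from 1 to 3, so 1 is a cut vertex.
Removing 2 increases the component count from 1 to 2, so 2 is a cut vertex.
Removing 7 increases the component count from 1 to 2, so 7 is a cut vertex.
Likewise 9 is a cut vertex.
By contrast removing 5 leaves 1 component; it is not a cut vertex. No other vertex is a cut vertex either.

4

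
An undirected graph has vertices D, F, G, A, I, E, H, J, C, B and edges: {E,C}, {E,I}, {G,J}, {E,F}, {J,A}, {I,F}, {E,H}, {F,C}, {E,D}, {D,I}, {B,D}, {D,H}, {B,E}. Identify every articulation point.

J

Removing J increases the component count from 2 to 3, so J is a cut vertex.
By contrast removing I leaves 2 components; it is not a cut vertex. No other vertex is a cut vertex either.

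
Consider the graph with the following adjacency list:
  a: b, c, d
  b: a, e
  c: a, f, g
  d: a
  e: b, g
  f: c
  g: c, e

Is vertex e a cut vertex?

No

Deleting e leaves 1 component (was 1) (its neighbors b, g remain connected to each other), so e is not a cut vertex.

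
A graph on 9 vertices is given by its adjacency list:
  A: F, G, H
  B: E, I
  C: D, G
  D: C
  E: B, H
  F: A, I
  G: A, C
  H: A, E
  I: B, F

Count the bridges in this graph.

The edges on the cycle H-E-B-I-F-A-H are not bridges since each lies on that cycle.
But removing G-C disconnects G from C; removing A-G disconnects A from G; removing D-C disconnects D from C — these are bridges.
That makes 3 bridges.

3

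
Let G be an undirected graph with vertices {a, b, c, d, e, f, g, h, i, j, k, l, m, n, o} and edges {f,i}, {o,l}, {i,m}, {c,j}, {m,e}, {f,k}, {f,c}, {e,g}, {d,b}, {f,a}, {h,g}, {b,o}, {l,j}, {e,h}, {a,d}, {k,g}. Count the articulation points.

Removing f increases the component count from 2 to 3, so f is a cut vertex.
By contrast removing b leaves 2 components; it is not a cut vertex. No other vertex is a cut vertex either.

1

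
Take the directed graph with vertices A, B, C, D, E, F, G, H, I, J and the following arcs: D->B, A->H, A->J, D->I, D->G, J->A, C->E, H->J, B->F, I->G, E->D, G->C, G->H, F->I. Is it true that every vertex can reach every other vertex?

No

There is no directed path from H to D, so the graph is not strongly connected.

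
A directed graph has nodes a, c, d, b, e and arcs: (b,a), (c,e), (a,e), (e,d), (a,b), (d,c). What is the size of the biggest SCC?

3

{c, d, e} are all mutually reachable — one SCC of size 3.
{a, b} are all mutually reachable — one SCC of size 2.
The largest has 3 vertices.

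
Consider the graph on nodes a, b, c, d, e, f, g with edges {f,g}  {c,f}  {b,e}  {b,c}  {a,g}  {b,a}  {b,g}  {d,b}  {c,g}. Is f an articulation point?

Deleting f leaves 1 component (was 1) (its neighbors c, g remain connected to each other), so f is not a cut vertex.

No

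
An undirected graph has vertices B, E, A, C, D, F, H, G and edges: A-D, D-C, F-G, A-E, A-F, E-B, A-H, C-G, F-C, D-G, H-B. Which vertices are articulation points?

A

Removing A increases the component count from 1 to 2, so A is a cut vertex.
By contrast removing C leaves 1 component; it is not a cut vertex. No other vertex is a cut vertex either.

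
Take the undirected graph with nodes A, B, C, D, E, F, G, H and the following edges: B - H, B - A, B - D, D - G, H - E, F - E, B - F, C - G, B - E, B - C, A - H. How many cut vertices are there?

Removing B increases the component count from 1 to 2, so B is a cut vertex.
By contrast removing E leaves 1 component; it is not a cut vertex. No other vertex is a cut vertex either.

1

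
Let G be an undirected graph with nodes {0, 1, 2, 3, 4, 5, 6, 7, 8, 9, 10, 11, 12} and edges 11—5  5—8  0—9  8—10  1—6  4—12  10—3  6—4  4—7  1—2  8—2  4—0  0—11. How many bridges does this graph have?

5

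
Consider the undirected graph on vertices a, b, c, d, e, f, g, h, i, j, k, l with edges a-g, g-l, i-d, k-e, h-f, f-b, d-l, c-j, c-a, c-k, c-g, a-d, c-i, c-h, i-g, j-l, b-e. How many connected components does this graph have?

Starting from a we can reach a, b, c, d, e, f, g, h, i, j, k, l. That is one component of size 12.
Total: 1 component.

1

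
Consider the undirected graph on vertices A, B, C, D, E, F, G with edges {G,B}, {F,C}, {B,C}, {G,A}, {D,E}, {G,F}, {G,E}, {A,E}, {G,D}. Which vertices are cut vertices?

G

Removing G increases the component count from 1 to 2, so G is a cut vertex.
By contrast removing E leaves 1 component; it is not a cut vertex. No other vertex is a cut vertex either.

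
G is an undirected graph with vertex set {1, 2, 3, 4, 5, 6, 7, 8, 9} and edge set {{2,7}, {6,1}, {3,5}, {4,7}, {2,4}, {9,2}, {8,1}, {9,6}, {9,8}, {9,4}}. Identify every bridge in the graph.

3-5

The edges on the cycle 9-6-1-8-9 are not bridges since each lies on that cycle.
But removing 5-3 disconnects 5 from 3 — this is a bridge.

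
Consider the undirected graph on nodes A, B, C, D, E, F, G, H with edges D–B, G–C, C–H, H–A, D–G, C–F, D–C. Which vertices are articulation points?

C, D, H

Removing C increases the component count from 2 to 4, so C is a cut vertex.
Removing D increases the component count from 2 to 3, so D is a cut vertex.
Removing H increases the component count from 2 to 3, so H is a cut vertex.
By contrast removing F leaves 2 components; it is not a cut vertex. No other vertex is a cut vertex either.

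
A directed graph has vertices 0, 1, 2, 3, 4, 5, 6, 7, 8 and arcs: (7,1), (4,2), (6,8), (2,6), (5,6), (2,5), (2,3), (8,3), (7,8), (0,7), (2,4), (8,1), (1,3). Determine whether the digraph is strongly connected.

No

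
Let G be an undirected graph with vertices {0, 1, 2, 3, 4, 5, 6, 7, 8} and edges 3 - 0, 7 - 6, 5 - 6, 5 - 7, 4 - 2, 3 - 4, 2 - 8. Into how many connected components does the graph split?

1 is isolated — a component by itself.
Starting from 5 we can reach 5, 6, 7. That is one component of size 3.
Starting from 0 we can reach 0, 2, 3, 4, 8. That is one component of size 5.
Total: 3 components.

3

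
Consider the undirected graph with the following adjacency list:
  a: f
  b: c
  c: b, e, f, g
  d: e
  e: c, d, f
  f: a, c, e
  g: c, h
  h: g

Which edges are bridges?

a-f, b-c, c-g, d-e, g-h

The edges on the cycle f-e-c-f are not bridges since each lies on that cycle.
But removing g-h disconnects g from h; removing e-d disconnects e from d; removing c-g disconnects c from g; removing c-b disconnects c from b — these are bridges.
In total 5 edges are bridges.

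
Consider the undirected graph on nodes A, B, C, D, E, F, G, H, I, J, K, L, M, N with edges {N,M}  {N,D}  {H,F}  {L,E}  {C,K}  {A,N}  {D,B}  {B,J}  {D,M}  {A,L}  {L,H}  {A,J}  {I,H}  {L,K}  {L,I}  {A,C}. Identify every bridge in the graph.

The edges on the cycle A-C-K-L-A are not bridges since each lies on that cycle.
But removing E—L disconnects E from L; removing F—H disconnects F from H — these are bridges.

E-L, F-H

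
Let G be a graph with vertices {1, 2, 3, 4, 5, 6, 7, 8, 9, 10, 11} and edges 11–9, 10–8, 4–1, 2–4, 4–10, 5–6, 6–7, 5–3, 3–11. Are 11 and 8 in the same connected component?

The component containing 11 is {3, 5, 6, 7, 9, 11}, and 8 is not in it.

No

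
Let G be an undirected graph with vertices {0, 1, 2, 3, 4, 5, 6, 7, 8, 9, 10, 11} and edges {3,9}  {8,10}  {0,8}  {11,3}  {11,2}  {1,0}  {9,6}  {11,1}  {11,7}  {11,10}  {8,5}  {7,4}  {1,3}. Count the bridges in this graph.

The edges on the cycle 11-1-3-11 are not bridges since each lies on that cycle.
But removing 9 - 6 disconnects 9 from 6; removing 3 - 9 disconnects 3 from 9; removing 5 - 8 disconnects 5 from 8; removing 7 - 4 disconnects 7 from 4 — these are bridges.
In total 6 edges are bridges.

6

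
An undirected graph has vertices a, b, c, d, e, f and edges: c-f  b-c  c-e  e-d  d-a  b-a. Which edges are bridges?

c-f

The edges on the cycle b-c-e-d-a-b are not bridges since each lies on that cycle.
But removing c-f disconnects c from f — this is a bridge.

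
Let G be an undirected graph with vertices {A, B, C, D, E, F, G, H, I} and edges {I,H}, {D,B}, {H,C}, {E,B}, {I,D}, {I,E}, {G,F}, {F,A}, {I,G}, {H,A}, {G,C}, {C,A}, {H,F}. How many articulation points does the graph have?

1

Removing I increases the component count from 1 to 2, so I is a cut vertex.
By contrast removing C leaves 1 component; it is not a cut vertex. No other vertex is a cut vertex either.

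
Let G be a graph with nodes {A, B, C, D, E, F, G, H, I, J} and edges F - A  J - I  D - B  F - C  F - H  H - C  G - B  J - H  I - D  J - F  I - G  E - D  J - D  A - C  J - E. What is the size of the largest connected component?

10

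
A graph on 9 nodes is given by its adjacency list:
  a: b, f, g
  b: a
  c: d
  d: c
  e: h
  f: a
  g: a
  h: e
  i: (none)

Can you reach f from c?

No

The component containing c is {c, d}, and f is not in it.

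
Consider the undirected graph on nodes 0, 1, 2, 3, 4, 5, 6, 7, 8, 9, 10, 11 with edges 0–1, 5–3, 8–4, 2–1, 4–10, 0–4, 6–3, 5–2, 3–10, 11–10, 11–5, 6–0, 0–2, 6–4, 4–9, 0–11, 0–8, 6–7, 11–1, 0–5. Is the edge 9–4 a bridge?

Removing 9–4 leaves no path between 9 and 4: the component count goes from 1 to 2. So it is a bridge.

Yes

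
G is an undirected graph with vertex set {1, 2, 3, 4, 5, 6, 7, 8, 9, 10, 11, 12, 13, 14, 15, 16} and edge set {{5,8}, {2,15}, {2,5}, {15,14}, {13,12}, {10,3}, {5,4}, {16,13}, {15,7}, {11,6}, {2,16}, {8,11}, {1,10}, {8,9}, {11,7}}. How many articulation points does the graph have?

8

Removing 2 increases the component count from 2 to 3, so 2 is a cut vertex.
Removing 5 increases the component count from 2 to 3, so 5 is a cut vertex.
Removing 8 increases the component count from 2 to 3, so 8 is a cut vertex.
Likewise 10, 11, 13, 15, 16 are cut vertices.
By contrast removing 12 leaves 2 components; it is not a cut vertex. No other vertex is a cut vertex either.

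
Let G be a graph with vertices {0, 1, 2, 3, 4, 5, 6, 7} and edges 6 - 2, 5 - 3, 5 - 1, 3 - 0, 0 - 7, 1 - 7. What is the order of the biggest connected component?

5

4 is isolated — a component by itself.
Starting from 2 we can reach 2, 6. That is one component of size 2.
Starting from 0 we can reach 0, 1, 3, 5, 7. That is one component of size 5.
The largest has 5 vertices.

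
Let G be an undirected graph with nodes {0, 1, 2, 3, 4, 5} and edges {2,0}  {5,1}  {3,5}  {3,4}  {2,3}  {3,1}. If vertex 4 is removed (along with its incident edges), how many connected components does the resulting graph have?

1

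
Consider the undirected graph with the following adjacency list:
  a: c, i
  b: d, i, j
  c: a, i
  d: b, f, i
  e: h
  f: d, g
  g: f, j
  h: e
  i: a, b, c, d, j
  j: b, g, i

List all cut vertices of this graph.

i

Removing i increases the component count from 2 to 3, so i is a cut vertex.
By contrast removing d leaves 2 components; it is not a cut vertex. No other vertex is a cut vertex either.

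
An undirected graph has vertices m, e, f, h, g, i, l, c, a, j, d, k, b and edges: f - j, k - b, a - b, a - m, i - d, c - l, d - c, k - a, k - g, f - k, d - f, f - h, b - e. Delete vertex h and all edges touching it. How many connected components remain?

With h gone, the remaining components are: {a, b, c, d, e, f, g, i, j, k, l, m}.
That is 1 component.

1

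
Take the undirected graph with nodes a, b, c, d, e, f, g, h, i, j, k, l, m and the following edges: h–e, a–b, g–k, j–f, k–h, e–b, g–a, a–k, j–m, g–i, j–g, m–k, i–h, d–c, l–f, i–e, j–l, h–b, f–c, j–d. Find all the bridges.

The edges on the cycle i-h-e-i are not bridges since each lies on that cycle.
Every edge lies on some cycle, so there are no bridges.

none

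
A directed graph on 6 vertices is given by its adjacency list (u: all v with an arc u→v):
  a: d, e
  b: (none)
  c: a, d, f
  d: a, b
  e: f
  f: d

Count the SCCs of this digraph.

3

{a, d, e, f} are all mutually reachable — one SCC of size 4.
{c} is an SCC by itself.
{b} is an SCC by itself.
That gives 3 strongly connected components.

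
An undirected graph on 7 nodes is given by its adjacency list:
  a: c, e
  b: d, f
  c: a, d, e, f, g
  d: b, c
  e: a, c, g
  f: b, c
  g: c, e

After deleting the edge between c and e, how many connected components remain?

c and e are still connected via c-g-e, so the component count stays at 1.

1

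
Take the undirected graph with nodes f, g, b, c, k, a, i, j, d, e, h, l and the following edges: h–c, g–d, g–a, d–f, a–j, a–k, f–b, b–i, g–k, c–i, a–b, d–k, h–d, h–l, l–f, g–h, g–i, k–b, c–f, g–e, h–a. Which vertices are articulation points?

a, g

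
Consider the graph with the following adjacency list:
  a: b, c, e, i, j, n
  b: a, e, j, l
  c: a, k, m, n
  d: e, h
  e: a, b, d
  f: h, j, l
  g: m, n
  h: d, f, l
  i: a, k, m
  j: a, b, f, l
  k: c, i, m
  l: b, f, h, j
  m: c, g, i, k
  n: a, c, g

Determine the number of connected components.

1

Starting from a we can reach a, b, c, d, e, f, g, h, i, j, k, l, m, n. That is one component of size 14.
Total: 1 component.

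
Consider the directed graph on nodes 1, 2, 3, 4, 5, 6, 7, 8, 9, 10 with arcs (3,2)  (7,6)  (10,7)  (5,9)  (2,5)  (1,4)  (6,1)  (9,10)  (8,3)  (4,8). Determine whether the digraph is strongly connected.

From 10 we can reach every vertex (1, 2, 3, 4, 5, 6, 7, 8, 9, 10), and every vertex can reach 10 (1, 2, 3, 4, 5, 6, 7, 8, 9, 10). So the whole graph is one strongly connected component.

Yes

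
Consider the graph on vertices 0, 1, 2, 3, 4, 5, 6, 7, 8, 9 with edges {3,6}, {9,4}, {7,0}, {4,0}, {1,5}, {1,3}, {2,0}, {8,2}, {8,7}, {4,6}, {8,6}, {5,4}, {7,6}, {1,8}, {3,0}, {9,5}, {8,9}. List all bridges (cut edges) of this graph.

none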